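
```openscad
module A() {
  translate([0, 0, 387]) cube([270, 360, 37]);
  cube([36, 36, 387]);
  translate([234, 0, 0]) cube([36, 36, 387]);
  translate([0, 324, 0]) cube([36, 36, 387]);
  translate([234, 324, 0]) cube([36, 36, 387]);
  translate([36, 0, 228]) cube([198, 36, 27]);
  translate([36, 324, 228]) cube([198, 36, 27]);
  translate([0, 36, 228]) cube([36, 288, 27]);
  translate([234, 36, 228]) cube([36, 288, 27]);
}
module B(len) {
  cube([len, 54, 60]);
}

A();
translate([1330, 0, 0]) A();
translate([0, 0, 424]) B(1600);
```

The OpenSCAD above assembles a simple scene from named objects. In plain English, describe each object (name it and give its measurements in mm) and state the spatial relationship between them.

A is a four-legged stool. The seat is 270×360 mm, 37 mm thick, top at z = 424 mm. It stands on four square legs, each 36×36 mm in cross-section, from z = 0 to the seat underside, each flush with a corner of the seat. Four stretchers, 36 mm wide and 27 mm tall, connect adjacent legs with their undersides at z = 228 mm, each running between the inner faces of the legs it joins and aligned with the legs' outer faces on the other axis.

B is a rectangular beam 1600 mm long (x), 54 mm deep (y), 60 mm thick (z).

The beam spans the tops of two stools placed 1060 mm apart, resting at z = 424 mm.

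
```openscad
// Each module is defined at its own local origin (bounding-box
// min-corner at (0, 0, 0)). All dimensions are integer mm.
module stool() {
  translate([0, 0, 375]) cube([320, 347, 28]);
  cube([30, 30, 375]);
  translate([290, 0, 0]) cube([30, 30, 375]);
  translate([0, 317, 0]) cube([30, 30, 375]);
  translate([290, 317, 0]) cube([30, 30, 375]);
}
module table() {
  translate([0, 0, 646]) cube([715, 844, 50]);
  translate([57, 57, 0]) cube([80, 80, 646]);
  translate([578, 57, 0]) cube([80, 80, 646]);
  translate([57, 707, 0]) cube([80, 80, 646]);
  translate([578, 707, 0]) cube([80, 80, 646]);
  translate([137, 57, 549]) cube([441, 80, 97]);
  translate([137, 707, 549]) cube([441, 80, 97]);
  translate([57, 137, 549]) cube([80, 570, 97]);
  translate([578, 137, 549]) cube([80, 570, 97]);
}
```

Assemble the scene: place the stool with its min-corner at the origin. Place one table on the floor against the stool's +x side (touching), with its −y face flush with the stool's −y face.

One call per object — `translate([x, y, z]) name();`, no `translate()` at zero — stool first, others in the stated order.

stool();
translate([320, 0, 0]) table();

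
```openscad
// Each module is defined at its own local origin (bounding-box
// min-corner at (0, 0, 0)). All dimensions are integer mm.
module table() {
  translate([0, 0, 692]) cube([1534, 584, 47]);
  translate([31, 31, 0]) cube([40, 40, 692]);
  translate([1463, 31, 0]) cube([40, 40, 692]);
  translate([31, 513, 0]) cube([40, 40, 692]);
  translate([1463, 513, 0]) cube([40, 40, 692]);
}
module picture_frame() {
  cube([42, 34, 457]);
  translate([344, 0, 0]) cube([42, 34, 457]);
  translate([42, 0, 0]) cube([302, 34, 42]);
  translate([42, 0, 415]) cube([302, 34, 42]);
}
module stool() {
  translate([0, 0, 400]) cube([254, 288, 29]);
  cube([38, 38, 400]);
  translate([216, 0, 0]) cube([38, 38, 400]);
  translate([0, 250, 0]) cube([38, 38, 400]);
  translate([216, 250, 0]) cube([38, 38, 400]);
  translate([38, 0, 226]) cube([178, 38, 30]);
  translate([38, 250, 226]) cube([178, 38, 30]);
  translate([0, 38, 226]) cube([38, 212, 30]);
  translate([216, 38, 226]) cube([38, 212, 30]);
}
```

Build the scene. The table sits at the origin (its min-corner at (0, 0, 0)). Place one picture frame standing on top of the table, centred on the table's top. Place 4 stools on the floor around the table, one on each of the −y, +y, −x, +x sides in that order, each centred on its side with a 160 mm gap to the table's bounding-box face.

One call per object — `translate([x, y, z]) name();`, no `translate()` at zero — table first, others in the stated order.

table();
translate([574, 275, 739]) picture_frame();
translate([640, -448, 0]) stool();
translate([640, 744, 0]) stool();
translate([-414, 148, 0]) stool();
translate([1694, 148, 0]) stool();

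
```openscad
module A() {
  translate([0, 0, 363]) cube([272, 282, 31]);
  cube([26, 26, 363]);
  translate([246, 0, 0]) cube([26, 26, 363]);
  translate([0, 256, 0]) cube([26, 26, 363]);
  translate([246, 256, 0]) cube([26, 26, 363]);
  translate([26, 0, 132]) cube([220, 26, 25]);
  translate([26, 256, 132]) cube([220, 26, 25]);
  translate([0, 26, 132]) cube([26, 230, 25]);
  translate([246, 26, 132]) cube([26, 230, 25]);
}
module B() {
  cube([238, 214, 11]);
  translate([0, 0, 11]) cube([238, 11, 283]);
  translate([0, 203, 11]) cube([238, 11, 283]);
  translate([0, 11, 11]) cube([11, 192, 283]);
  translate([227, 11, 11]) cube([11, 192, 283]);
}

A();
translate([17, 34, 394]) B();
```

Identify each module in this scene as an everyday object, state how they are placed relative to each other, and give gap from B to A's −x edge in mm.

The open box's min-x is at 17; the stool's min-x is 0; gap = 17 mm.

A is a stool. B is an open box. The open box is on top of the stool, centred. The gap from the open box to the stool's −x edge is 17 mm.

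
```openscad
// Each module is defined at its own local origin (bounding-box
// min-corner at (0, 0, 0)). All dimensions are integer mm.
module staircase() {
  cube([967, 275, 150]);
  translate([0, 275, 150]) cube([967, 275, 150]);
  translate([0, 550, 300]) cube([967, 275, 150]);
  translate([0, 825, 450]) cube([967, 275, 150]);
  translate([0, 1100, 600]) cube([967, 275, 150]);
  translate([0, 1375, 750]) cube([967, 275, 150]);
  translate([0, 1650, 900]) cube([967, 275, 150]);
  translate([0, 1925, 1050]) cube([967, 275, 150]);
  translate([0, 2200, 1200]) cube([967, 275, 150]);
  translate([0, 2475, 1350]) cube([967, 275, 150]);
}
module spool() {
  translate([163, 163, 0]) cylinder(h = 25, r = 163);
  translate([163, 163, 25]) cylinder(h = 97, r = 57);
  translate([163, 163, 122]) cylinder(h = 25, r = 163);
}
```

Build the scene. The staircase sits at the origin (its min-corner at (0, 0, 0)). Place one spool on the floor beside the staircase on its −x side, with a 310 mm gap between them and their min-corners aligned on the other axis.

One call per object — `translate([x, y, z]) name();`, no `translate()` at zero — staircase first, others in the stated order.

staircase();
translate([-636, 0, 0]) spool();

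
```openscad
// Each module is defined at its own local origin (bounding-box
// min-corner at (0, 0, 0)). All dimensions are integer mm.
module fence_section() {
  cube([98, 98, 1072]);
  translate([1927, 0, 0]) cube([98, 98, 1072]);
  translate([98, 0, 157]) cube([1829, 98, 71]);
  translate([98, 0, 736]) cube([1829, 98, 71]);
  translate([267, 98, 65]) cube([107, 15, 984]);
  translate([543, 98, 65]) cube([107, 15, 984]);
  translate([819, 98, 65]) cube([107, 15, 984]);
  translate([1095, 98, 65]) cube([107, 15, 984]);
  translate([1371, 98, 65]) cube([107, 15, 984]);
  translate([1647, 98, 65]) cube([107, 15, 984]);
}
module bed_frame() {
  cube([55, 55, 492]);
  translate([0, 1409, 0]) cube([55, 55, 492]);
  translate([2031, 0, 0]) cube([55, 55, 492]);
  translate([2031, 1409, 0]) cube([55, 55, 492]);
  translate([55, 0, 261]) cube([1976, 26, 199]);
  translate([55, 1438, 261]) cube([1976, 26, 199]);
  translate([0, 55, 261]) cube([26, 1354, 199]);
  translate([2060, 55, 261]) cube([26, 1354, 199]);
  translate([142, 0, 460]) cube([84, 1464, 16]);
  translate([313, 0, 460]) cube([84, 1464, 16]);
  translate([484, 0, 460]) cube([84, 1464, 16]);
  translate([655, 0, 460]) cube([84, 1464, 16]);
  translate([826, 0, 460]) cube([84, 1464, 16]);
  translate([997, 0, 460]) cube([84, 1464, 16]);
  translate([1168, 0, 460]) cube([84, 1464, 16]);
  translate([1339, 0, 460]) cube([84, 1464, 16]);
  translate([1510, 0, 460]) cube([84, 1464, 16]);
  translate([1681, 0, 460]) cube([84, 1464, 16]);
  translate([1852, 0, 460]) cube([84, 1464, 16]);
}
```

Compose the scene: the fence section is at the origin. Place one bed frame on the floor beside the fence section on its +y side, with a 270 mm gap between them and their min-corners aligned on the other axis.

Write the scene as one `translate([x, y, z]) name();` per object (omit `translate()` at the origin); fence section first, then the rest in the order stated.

fence_section();
translate([0, 383, 0]) bed_frame();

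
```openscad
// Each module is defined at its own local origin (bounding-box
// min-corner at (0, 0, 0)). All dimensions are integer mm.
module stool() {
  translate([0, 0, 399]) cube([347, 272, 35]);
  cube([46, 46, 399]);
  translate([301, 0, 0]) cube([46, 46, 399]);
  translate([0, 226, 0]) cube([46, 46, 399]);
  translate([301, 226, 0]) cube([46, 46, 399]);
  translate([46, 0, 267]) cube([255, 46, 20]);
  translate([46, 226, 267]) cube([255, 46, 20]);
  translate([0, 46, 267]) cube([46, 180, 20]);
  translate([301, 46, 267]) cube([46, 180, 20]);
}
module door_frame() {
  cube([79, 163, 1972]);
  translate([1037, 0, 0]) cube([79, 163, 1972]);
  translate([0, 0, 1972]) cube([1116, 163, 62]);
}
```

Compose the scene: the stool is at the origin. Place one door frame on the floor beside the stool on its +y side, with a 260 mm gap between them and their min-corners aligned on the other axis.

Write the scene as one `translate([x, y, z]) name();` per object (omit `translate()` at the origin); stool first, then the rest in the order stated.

stool();
translate([0, 532, 0]) door_frame();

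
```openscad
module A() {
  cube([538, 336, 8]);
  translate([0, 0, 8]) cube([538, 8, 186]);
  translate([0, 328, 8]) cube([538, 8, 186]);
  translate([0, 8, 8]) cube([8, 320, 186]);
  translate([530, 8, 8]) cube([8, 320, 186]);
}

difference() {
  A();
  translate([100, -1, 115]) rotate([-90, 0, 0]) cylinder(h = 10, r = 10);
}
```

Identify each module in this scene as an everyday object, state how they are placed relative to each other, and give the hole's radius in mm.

The subtracted cylinder has r = 10 mm.

A is an open box. The open box has a circular hole through its front wall. The hole's radius is 10 mm.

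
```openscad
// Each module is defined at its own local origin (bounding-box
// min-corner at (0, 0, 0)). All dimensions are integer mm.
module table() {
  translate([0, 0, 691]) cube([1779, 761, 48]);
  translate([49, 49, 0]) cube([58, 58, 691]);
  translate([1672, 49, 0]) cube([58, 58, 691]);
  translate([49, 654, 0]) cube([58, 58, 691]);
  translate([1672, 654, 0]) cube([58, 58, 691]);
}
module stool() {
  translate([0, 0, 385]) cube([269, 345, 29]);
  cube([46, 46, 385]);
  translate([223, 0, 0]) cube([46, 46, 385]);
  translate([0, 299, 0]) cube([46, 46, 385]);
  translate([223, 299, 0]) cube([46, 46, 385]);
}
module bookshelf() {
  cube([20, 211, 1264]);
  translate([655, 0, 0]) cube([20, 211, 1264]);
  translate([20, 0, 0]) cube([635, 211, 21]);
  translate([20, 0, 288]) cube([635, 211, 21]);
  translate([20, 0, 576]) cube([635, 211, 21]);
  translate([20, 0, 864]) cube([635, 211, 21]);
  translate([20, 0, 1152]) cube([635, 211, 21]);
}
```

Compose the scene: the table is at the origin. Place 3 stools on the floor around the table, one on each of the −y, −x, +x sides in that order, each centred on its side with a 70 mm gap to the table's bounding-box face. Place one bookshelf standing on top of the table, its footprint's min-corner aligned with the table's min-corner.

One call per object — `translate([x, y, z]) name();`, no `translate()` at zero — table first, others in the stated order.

table();
translate([755, -415, 0]) stool();
translate([-339, 208, 0]) stool();
translate([1849, 208, 0]) stool();
translate([0, 0, 739]) bookshelf();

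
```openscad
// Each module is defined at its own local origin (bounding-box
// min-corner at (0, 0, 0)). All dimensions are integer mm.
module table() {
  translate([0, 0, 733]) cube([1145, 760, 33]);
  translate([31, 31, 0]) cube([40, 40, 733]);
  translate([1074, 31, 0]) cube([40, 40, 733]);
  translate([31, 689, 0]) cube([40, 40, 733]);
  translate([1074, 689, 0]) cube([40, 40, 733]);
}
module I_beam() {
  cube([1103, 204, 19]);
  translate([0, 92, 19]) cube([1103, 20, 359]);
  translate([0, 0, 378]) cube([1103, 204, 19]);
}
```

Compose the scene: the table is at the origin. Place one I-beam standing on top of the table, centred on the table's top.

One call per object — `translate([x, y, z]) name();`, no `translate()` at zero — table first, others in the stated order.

table();
translate([21, 278, 766]) I_beam();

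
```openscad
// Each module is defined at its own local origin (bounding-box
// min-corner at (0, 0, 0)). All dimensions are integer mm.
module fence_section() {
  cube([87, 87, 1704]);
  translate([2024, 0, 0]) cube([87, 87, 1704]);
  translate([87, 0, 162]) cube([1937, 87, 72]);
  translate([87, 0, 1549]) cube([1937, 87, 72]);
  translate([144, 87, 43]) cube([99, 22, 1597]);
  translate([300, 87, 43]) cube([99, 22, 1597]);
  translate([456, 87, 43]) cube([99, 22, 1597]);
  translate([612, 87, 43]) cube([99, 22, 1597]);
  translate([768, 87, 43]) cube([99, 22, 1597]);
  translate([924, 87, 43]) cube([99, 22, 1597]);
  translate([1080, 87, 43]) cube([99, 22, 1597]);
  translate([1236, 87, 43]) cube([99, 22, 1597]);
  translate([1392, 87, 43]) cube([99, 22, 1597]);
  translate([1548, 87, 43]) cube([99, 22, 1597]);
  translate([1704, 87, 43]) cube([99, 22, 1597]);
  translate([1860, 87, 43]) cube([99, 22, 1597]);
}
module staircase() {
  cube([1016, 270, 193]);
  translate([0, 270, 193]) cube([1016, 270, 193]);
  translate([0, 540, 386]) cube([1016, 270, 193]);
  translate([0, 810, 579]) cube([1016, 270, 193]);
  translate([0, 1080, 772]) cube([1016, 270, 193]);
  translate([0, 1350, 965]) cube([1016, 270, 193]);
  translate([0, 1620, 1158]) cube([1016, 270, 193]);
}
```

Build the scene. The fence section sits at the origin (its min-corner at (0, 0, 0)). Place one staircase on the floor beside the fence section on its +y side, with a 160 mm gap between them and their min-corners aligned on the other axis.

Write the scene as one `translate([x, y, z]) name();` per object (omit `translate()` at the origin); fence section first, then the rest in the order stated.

fence_section();
translate([0, 269, 0]) staircase();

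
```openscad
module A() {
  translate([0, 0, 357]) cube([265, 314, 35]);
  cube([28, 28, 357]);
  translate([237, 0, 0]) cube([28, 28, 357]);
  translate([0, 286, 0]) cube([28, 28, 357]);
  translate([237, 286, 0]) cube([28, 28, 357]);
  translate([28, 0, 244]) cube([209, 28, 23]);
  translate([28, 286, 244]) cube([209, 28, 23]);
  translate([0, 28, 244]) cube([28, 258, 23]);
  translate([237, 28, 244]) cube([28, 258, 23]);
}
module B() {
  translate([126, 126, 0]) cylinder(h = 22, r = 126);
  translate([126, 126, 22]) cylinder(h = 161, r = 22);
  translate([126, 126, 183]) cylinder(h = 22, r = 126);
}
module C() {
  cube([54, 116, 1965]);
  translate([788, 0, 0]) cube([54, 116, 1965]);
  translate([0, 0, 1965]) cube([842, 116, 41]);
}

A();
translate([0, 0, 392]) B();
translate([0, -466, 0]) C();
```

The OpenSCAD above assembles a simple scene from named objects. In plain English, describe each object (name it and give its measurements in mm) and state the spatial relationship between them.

A is a four-legged stool. The seat is 265×314 mm, 35 mm thick, top at z = 392 mm. It stands on four square legs, each 28×28 mm in cross-section, from z = 0 to the seat underside, each flush with a corner of the seat. Four stretchers, 28 mm wide and 23 mm tall, connect adjacent legs with their undersides at z = 244 mm, each running between the inner faces of the legs it joins and aligned with the legs' outer faces on the other axis.

B is a spool: two coaxial disc flanges of radius 126 mm and thickness 22 mm, joined by a core cylinder of radius 22 mm and height 161 mm. The lower flange rests on z = 0 and the three cylinders share a vertical axis.

C is a rectangular door frame: two vertical jambs of 54×116 mm section, 1965 mm tall, with a clear opening 734 mm wide between their inner faces. A header 41 mm tall and 116 mm deep lies on top of the jambs and spans the full outside width.

The spool is on top of the stool. The door frame is on the floor beside the stool on its −y side.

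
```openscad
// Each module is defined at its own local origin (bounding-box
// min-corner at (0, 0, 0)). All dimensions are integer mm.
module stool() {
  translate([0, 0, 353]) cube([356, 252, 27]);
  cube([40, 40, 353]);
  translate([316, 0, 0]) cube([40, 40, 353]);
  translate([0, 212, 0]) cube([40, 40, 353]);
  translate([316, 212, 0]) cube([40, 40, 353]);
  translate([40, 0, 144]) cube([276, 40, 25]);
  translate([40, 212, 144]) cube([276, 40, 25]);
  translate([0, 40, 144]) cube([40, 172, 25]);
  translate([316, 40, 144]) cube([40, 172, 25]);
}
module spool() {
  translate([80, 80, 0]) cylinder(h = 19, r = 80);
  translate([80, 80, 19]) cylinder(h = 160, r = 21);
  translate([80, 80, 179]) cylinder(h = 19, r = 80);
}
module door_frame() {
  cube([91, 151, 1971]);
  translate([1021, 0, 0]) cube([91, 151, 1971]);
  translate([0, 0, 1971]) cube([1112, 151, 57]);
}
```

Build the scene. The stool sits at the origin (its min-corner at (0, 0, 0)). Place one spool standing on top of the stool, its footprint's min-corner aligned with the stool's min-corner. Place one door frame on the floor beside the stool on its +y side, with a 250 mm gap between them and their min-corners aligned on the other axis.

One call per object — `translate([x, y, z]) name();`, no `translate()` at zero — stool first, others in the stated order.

stool();
translate([0, 0, 380]) spool();
translate([0, 502, 0]) door_frame();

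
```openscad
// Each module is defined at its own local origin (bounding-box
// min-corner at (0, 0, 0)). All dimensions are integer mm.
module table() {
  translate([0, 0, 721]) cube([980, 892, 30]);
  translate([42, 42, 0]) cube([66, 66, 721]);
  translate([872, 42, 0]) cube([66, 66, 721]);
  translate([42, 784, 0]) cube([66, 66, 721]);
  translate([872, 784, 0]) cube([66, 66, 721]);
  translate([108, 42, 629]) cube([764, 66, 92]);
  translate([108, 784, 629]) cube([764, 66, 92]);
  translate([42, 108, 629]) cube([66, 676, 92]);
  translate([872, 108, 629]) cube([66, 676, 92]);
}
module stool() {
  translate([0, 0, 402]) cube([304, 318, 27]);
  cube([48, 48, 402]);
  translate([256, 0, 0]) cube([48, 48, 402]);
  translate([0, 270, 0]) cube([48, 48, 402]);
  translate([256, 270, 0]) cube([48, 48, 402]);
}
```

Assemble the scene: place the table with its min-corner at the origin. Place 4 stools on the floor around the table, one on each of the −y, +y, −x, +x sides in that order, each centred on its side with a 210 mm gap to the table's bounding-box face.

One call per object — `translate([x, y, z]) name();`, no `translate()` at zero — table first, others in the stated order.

table();
translate([338, -528, 0]) stool();
translate([338, 1102, 0]) stool();
translate([-514, 287, 0]) stool();
translate([1190, 287, 0]) stool();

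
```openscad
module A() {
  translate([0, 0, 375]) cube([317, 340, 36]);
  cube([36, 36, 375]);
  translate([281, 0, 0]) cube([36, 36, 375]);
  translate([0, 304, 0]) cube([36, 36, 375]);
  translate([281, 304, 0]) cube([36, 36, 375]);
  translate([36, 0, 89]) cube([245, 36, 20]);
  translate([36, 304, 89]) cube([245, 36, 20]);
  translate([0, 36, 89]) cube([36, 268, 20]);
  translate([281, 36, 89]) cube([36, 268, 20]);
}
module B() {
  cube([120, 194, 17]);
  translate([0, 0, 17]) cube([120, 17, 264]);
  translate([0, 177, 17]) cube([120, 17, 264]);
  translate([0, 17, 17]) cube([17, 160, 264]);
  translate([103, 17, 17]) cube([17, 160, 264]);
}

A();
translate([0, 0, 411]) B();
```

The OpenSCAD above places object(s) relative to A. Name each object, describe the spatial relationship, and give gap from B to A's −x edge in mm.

The open box's min-x is at 0; the stool's min-x is 0; gap = 0 mm.

A is a stool. B is an open box. The open box is on top of the stool. The gap from the open box to the stool's −x edge is 0 mm.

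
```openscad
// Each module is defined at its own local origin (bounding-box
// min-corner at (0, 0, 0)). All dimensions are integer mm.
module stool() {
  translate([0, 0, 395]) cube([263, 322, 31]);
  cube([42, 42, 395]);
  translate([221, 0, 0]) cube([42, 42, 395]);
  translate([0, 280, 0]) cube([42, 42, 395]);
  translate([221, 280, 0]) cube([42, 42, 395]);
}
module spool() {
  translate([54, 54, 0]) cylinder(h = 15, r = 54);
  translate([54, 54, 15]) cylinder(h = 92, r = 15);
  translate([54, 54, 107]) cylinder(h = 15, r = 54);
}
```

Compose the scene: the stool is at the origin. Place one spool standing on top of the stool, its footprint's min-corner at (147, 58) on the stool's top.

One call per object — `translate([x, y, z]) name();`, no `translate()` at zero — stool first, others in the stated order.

stool();
translate([147, 58, 426]) spool();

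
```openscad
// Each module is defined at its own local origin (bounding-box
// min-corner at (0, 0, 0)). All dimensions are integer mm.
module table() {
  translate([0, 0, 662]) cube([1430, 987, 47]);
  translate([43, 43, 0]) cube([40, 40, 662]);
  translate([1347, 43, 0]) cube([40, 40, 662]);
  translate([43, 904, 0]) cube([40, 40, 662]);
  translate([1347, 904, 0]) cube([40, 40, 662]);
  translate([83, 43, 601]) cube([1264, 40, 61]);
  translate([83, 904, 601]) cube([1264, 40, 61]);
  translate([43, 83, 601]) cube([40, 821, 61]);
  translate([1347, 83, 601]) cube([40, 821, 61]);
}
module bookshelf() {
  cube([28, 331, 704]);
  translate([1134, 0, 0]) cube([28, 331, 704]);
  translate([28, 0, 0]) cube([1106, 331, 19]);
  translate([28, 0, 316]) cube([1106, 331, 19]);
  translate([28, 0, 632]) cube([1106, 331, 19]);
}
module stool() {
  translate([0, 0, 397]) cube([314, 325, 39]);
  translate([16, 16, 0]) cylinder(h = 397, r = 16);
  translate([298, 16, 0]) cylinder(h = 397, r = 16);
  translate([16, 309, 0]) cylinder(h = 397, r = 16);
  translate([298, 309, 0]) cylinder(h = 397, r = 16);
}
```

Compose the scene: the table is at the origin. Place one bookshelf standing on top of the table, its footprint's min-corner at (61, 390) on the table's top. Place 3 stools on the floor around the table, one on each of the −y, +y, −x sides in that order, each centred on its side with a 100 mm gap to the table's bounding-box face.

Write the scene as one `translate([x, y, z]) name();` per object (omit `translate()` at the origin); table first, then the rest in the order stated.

table();
translate([61, 390, 709]) bookshelf();
translate([558, -425, 0]) stool();
translate([558, 1087, 0]) stool();
translate([-414, 331, 0]) stool();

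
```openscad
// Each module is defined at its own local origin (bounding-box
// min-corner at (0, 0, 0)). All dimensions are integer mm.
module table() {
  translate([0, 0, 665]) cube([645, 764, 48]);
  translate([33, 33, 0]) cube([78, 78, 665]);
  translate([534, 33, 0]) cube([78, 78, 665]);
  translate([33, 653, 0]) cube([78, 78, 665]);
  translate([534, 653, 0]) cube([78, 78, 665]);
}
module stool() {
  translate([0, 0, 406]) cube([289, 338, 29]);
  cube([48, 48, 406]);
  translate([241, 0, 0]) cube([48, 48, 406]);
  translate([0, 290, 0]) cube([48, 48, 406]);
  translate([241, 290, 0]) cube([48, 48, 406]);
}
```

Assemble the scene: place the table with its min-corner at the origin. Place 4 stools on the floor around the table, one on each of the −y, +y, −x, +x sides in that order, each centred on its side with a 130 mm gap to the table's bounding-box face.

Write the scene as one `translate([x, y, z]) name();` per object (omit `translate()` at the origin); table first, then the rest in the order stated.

table();
translate([178, -468, 0]) stool();
translate([178, 894, 0]) stool();
translate([-419, 213, 0]) stool();
translate([775, 213, 0]) stool();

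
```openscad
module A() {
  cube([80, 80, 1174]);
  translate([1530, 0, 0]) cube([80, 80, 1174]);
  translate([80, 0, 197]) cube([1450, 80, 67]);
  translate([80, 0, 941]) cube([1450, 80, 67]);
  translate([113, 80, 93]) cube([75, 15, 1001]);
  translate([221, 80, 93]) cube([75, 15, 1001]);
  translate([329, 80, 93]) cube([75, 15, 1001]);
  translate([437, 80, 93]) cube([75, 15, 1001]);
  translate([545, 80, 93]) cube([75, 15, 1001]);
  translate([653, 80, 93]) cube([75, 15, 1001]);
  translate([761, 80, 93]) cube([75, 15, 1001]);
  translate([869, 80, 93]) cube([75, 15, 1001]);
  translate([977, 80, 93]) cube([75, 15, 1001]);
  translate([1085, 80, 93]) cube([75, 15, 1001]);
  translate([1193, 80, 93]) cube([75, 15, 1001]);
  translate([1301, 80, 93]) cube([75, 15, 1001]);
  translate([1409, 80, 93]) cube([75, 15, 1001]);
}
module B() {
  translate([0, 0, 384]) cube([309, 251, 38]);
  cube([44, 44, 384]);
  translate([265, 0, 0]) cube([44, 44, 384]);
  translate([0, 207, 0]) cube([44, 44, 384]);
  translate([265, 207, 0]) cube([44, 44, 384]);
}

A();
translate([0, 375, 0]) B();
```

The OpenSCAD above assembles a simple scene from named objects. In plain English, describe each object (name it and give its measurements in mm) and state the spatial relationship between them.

A is a fence section. Two 80×80 mm posts, 1174 mm tall, stand on the floor with a clear span of 1450 mm between their inner faces. Two horizontal rails of 80×67 mm section span the gap between the posts with their undersides at z = 197 mm and z = 941 mm, flush with the posts' −y face. 13 pickets, each 75 mm wide, 15 mm thick and 1001 mm tall, are fixed to the +y face of the rails with their bottoms at z = 93 mm, evenly spaced across the span with equal gaps (rounded down to the nearest mm) at the −x end and between each pair — any rounding remainder accumulates at the +x end.

B is a simple wooden stool: a rectangular seat 309 mm (x) by 251 mm (y), 38 mm thick, top face at z = 422 mm, on four square legs, each 44×44 mm in cross-section. The legs rest on z = 0, each flush with a corner of the seat.

The stool is on the floor beside the fence section on its +y side.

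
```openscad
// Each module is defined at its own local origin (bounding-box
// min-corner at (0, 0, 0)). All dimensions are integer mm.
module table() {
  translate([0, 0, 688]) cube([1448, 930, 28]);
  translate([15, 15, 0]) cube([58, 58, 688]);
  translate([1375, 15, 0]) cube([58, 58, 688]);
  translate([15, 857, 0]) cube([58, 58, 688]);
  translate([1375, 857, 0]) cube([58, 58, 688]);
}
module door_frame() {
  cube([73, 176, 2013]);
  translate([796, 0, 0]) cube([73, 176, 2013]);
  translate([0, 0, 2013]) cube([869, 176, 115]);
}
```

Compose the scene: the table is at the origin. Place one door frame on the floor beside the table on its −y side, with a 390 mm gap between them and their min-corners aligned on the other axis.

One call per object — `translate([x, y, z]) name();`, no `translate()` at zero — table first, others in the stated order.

table();
translate([0, -566, 0]) door_frame();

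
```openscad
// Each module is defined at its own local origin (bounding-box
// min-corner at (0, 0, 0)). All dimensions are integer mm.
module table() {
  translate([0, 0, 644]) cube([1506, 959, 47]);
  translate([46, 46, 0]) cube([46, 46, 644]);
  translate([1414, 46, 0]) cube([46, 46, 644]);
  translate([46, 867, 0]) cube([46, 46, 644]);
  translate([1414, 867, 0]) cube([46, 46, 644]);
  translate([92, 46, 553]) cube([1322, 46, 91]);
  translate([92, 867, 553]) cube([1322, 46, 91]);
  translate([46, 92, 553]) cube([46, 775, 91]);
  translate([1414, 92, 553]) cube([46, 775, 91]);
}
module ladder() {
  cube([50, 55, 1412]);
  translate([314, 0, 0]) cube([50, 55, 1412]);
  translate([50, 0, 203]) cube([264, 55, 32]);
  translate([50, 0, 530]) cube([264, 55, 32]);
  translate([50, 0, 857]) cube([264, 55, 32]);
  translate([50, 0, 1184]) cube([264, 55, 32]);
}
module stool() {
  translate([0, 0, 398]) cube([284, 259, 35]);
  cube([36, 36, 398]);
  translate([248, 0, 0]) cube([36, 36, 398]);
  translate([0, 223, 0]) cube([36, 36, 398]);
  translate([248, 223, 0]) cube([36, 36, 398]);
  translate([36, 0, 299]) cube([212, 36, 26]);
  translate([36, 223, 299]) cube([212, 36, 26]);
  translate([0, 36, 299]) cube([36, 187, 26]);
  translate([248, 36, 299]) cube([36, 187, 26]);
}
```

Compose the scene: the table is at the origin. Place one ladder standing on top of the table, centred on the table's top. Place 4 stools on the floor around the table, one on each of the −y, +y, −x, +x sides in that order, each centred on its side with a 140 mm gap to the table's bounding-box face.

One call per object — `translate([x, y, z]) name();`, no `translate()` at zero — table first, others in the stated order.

table();
translate([571, 452, 691]) ladder();
translate([611, -399, 0]) stool();
translate([611, 1099, 0]) stool();
translate([-424, 350, 0]) stool();
translate([1646, 350, 0]) stool();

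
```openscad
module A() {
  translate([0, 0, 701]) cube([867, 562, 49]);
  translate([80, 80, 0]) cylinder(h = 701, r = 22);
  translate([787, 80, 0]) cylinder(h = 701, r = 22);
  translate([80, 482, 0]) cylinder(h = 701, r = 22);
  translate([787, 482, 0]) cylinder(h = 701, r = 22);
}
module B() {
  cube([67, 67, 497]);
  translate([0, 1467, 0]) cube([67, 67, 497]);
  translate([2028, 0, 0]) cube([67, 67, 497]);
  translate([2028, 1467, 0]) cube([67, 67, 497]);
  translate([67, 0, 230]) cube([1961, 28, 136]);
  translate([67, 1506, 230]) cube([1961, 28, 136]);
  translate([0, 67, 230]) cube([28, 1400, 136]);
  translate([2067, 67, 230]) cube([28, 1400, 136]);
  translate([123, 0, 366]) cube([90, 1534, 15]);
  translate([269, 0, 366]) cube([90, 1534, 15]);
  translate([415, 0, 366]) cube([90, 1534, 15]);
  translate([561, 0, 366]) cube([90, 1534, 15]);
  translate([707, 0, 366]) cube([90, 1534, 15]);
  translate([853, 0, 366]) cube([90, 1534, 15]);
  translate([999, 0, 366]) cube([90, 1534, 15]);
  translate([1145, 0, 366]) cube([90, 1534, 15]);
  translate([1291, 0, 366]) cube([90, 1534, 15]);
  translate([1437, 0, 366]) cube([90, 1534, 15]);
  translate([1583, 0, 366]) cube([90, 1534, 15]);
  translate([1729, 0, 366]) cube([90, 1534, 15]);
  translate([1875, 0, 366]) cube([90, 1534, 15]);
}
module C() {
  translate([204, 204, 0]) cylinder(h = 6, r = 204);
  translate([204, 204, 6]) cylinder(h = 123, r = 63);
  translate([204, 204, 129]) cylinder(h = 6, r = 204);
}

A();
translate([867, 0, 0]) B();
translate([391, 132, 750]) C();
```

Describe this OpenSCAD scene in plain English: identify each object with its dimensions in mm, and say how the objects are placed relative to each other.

A is a table with a 867×562 mm rectangular top, 49 mm thick, top surface at z = 750 mm, supported by four round legs of 44 mm diameter, each leg's bounding box inset 58 mm from the nearest pair of top edges, running from the floor.

B is a bed frame 2095 mm long (x) by 1534 mm wide (y). Four 67×67 mm corner posts, 497 mm tall, at the corners of the footprint. Four rails of 28 mm thickness and 136 mm height run between adjacent posts with their undersides at z = 230 mm, their outer faces flush with the outside of the frame (the two x-running rails run between the posts' inner faces; the two y-running rails run between the posts' inner faces). 13 slats, each 90 mm wide (x) and 15 mm thick, lie across the top of the two x-running rails, running the full 1534 mm width of the frame in y; the slats are evenly spaced along x between the inner faces of the end posts with equal gaps (rounded down to the nearest mm) at the −x end and between each pair — any rounding remainder accumulates at the +x end.

C is a spool: two coaxial disc flanges of radius 204 mm and thickness 6 mm, joined by a core cylinder of radius 63 mm and height 123 mm. The lower flange rests on z = 0 and the three cylinders share a vertical axis.

The bed frame is against the table's +x side, with their −y faces flush. The spool is on top of the table.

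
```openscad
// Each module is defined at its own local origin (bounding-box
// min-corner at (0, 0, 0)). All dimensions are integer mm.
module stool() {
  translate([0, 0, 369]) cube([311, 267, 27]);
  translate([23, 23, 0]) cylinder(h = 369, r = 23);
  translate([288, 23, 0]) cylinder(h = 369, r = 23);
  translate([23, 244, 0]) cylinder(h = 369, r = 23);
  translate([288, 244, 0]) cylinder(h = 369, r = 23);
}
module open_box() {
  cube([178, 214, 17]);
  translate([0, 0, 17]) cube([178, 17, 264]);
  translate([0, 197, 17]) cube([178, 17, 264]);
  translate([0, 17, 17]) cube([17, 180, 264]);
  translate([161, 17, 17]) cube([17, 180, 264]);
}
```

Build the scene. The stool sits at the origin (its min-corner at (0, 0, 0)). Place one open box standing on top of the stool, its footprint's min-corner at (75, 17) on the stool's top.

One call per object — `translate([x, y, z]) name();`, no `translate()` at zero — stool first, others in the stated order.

stool();
translate([75, 17, 396]) open_box();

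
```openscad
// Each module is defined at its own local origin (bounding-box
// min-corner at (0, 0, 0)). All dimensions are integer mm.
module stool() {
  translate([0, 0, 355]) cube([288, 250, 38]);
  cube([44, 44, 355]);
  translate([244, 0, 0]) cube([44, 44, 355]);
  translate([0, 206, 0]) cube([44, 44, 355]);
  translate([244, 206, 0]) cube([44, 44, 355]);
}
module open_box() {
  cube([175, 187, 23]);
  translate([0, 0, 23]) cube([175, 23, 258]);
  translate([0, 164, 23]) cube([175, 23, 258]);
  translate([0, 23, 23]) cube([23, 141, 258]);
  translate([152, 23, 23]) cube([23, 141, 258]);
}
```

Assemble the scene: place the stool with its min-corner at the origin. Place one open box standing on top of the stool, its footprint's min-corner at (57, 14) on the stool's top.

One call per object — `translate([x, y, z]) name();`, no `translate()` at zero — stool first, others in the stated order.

stool();
translate([57, 14, 393]) open_box();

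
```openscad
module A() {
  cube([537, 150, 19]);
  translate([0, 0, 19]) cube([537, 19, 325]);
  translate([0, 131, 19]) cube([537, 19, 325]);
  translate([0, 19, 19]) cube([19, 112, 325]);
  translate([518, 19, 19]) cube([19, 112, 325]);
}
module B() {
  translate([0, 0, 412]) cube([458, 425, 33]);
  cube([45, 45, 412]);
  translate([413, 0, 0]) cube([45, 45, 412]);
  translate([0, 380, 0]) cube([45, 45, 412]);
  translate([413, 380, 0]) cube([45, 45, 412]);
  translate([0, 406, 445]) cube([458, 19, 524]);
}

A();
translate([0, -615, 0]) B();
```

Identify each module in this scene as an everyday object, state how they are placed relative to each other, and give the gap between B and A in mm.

The chair's nearest face is 190 mm from the open box's −y face.

A is an open box. B is a chair. The chair is on the floor beside the open box on its −y side. The gap between the chair and the open box is 190 mm.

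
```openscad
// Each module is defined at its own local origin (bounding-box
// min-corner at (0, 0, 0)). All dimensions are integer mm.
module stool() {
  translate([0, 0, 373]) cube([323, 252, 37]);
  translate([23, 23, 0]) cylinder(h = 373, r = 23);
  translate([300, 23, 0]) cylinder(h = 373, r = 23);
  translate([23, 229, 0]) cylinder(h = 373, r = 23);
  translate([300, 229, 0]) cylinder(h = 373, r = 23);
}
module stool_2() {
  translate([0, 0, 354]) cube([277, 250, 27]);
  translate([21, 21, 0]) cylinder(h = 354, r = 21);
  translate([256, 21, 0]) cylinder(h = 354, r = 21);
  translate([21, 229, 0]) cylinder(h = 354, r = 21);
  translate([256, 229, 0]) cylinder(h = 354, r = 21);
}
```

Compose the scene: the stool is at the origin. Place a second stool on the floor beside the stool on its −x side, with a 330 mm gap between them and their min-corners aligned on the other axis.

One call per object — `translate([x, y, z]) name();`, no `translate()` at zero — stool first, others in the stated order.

stool();
translate([-607, 0, 0]) stool_2();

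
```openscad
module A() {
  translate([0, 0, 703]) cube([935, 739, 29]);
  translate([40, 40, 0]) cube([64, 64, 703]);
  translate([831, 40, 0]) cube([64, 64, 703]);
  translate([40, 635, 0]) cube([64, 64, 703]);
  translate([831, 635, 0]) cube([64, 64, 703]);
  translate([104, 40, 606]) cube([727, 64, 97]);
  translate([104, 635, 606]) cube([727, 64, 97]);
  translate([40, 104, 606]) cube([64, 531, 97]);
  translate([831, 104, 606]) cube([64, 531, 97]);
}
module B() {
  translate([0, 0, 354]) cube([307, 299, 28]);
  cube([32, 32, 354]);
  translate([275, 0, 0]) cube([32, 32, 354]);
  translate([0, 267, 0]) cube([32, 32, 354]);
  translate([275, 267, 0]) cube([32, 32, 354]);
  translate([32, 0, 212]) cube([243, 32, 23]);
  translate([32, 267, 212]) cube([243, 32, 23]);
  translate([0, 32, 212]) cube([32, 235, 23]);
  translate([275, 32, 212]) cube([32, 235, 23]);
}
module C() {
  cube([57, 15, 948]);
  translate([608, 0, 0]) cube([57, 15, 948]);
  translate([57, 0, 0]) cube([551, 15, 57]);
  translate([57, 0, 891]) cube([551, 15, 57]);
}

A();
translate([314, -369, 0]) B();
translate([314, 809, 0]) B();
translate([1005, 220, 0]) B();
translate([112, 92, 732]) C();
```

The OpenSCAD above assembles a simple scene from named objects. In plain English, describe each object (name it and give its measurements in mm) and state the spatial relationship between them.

A is a rectangular dining table. The top is 935×739×29 mm with its upper surface at z = 732 mm. It stands on four 64×64 mm square legs, each inset 40 mm from the nearest pair of top edges, running from the floor to the underside of the top. Four apron rails, 64 mm thick and 97 mm tall, run between adjacent legs with their top edges flush with the underside of the top and their outer faces flush with the legs' outer faces.

B is a four-legged stool. The seat is 307×299 mm, 28 mm thick, top at z = 382 mm. It stands on four square legs, each 32×32 mm in cross-section, from z = 0 to the seat underside, each flush with a corner of the seat. Four stretchers, 32 mm wide and 23 mm tall, connect adjacent legs with their undersides at z = 212 mm, each running between the inner faces of the legs it joins and aligned with the legs' outer faces on the other axis.

C is a picture frame with a 551×834 mm rectangular opening (x by z) and a uniform 57 mm border on every side. Frame depth is 15 mm along y. It is built from two vertical stiles running the full outside height and two horizontal rails spanning the gap between the stiles.

Three stools sit around the table at the −y, +y, +x sides. The picture frame is on top of the table.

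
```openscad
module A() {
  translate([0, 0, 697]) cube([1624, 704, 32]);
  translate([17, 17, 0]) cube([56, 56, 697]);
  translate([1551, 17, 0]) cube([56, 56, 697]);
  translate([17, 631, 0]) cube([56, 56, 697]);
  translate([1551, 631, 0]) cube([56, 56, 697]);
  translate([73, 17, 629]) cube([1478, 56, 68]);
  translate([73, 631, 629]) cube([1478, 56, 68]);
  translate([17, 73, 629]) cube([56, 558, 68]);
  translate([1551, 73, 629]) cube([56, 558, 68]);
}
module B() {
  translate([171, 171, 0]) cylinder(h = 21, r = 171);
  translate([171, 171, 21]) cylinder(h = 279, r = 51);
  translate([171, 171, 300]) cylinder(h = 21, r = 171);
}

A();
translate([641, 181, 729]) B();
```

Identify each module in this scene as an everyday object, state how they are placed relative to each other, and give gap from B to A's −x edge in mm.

A is a table. B is a spool. The spool is on top of the table, centred. The gap from the spool to the table's −x edge is 641 mm.

The spool's min-x is at 641; the table's min-x is 0; gap = 641 mm.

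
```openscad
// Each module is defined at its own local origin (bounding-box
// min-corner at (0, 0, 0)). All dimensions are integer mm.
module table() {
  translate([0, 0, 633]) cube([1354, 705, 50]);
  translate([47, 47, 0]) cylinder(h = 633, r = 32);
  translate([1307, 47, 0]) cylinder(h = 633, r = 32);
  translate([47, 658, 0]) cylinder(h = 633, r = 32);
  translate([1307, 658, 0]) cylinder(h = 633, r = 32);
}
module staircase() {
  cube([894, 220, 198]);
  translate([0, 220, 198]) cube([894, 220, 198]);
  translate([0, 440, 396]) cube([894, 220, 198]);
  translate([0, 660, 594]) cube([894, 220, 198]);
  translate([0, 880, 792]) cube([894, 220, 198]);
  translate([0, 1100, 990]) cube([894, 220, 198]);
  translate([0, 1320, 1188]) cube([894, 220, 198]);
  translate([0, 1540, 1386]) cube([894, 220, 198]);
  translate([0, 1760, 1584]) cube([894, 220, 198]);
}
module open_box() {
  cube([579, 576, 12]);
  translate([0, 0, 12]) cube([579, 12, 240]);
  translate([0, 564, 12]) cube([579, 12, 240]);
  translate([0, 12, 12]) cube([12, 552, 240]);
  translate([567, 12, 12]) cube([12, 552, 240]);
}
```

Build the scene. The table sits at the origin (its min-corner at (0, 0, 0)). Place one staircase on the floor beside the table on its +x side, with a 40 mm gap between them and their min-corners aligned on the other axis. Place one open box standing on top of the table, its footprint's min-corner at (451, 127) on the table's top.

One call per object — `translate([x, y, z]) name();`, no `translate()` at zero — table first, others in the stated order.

table();
translate([1394, 0, 0]) staircase();
translate([451, 127, 683]) open_box();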